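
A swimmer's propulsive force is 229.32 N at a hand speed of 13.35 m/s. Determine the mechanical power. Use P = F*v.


P = F * v
P = 229.32 * 13.35
P = 3061.422 W

3061.422 W


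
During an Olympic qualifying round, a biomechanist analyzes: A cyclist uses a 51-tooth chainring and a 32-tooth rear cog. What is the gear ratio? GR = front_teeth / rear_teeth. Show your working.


GR = front_teeth / rear_teeth
GR = 51 / 32
GR = 1.5938

1.5938


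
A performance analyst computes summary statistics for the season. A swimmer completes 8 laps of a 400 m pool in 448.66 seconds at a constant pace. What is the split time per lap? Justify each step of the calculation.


Split time = total_time / n_laps = 448.66 / 8
Split time = 56.0825 s per lap

56.0825 s


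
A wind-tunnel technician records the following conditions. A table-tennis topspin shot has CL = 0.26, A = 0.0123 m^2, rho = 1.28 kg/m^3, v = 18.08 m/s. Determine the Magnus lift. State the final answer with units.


FM = 0.5 * CL * rho * A * v^2
FM = 0.5 * 0.26 * 1.28 * 0.0123 * 18.08^2
v^2 = 326.8864
FM = 0.5 * 0.26 * 1.28 * 0.0123 * 326.8864 = 0.669 N

0.669 N


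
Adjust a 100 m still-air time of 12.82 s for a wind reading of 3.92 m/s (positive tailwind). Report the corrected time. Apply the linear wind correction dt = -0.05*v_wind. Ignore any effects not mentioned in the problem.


dt = -0.05 * v_wind = -0.05 * 3.92 = -0.196 s
t_corrected = t_still + dt = 12.82 + (-0.196)
t_corrected = 12.624 s

12.624 s


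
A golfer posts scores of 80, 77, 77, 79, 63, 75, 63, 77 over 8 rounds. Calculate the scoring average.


Average = sum / n
Sum = 591
Average = 591 / 8 = 73.875

73.875


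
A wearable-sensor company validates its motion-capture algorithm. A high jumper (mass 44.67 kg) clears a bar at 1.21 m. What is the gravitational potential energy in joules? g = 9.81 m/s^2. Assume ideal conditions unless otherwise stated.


PE = m * g * h
PE = 44.67 * 9.81 * 1.21
PE = 438.2127 * 1.21 = 530.2374 J

530.2374 J


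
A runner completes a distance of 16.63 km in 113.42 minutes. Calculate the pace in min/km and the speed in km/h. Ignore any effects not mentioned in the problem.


Pace = time / distance = 113.42 min / 16.63 km = 6.8202 min/km
Speed = distance / time_in_hours = 16.63 / 1.8903 hr
Speed = 8.7974 km/h

6.8202 min/km, 8.7974 km/h


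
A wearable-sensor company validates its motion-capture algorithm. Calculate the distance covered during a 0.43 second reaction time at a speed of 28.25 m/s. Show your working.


d = v * t
d = 28.25 * 0.43
d = 12.1475 m

12.1475 m


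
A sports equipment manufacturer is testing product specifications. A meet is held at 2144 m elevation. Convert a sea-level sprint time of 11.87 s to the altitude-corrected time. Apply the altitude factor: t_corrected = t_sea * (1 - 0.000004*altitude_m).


Correction factor = 1 - 0.000004 * 2144 = 0.991424
t_corrected = t_sea * factor = 11.87 * 0.991424
t_corrected = 11.7682 s

11.7682 s


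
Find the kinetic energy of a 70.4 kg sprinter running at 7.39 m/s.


KE = 0.5 * m * v^2
KE = 0.5 * 70.4 * 7.39^2
KE = 0.5 * 70.4 * 54.6121 = 1922.3459 J

1922.3459 J


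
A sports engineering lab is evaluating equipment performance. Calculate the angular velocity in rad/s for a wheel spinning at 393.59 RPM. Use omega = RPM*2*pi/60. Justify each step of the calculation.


omega = RPM * 2 * pi / 60
omega = 393.59 * 2 * 3.14159 / 60
omega = 2472.9989 / 60 = 41.2166 rad/s

41.2166 rad/s


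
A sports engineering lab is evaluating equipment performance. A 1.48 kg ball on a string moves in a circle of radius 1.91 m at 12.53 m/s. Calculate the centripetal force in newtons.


Fc = m * v^2 / r
v^2 = 12.53^2 = 157.0009
Fc = 1.48 * 157.0009 / 1.91
Fc = 232.3613 / 1.91 = 121.6551 N

121.6551 N


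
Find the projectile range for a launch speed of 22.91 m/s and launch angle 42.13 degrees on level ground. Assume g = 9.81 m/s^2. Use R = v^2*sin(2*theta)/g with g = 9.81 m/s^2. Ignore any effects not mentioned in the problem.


R = v^2 * sin(2*theta) / g
Convert angle to radians: theta = 42.13 deg = 0.7353 rad
sin(2*theta) = sin(1.4706) = 0.995
R = 22.91^2 * 0.995 / 9.81
R = 524.8681 * 0.995 / 9.81 = 53.2351 m

53.2351 m


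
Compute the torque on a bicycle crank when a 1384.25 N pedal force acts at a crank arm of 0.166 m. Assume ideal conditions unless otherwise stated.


tau = F * d
tau = 1384.25 * 0.166
tau = 229.7855 N*m

229.7855 N*m


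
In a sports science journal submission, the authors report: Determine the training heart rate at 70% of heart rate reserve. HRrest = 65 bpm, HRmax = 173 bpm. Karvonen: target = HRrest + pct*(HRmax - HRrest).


Target = HRrest + pct*(HRmax - HRrest)
Heart rate reserve = HRmax - HRrest = 173 - 65 = 108 bpm
Fraction = 70% = 0.7
Target = 65 + 0.7 * 108
Target = 65 + 75.6 = 140.6 bpm

140.6 bpm


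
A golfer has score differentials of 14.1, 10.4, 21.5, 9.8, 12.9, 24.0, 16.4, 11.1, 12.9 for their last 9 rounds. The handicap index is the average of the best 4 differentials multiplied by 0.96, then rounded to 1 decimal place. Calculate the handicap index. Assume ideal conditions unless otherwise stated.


All differentials: 14.1, 10.4, 21.5, 9.8, 12.9, 24.0, 16.4, 11.1, 12.9
Sorted: 9.8, 10.4, 11.1, 12.9, 12.9, 14.1, 16.4, 21.5, 24.0
Best 4: 9.8, 10.4, 11.1, 12.9
Average of best = 44.2 / 4 = 11.05
Raw index = 11.05 * 0.96 = 10.608
Handicap index = round(10.608, 1) = 10.6

10.6


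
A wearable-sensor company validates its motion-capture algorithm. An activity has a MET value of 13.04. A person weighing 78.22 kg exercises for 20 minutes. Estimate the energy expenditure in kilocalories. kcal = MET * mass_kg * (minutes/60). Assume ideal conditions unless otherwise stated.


kcal = MET * mass * time_hr
Convert time: 20 min = 0.3333 hr
kcal = 13.04 * 78.22 * 0.3333
kcal = 339.9963 kcal

339.9963 kcal


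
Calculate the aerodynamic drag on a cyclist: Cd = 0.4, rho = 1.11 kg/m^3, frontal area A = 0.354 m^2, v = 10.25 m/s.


Fd = 0.5 * Cd * rho * A * v^2
Fd = 0.5 * 0.4 * 1.11 * 0.354 * 10.25^2
v^2 = 105.0625
Fd = 0.5 * 0.4 * 1.11 * 0.354 * 105.0625 = 8.2567 N

8.2567 N


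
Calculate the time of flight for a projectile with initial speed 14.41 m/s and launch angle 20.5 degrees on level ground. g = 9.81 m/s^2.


T = 2*v*sin(theta)/g
sin(theta) = sin(20.5 deg) = 0.3502
T = 2*14.41*0.3502 / 9.81
T = 10.093 / 9.81 = 1.0288 s

1.0288 s


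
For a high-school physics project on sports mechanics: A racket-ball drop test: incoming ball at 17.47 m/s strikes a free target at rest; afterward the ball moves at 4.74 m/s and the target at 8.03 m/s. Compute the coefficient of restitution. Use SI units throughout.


e = (v2_after - v1_after) / (v1_before - v2_before)
Numerator = 8.03 - 4.74 = 3.29
Denominator = 17.47 - 0 = 17.47
e = 3.29 / 17.47 = 0.1883

0.1883


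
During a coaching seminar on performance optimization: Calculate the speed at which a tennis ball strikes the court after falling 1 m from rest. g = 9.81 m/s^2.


v = sqrt(2 * g * h)
v = sqrt(2 * 9.81 * 1)
v = sqrt(19.62) = 4.4294 m/s

4.4294 m/s


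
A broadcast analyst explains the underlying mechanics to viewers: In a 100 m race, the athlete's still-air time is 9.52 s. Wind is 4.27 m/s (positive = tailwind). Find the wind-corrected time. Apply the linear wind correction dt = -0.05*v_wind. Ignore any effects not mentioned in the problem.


dt = -0.05 * v_wind = -0.05 * 4.27 = -0.2135 s
t_corrected = t_still + dt = 9.52 + (-0.2135)
t_corrected = 9.3065 s

9.3065 s


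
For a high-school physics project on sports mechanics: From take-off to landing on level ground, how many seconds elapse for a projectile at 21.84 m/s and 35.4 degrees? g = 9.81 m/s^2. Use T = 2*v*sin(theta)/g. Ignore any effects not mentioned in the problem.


T = 2*v*sin(theta)/g
sin(theta) = sin(35.4 deg) = 0.5793
T = 2*21.84*0.5793 / 9.81
T = 25.303 / 9.81 = 2.5793 s

2.5793 s


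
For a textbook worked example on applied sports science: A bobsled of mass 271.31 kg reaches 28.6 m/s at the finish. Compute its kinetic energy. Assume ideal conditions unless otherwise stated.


KE = 0.5 * m * v^2
KE = 0.5 * 271.31 * 28.6^2
KE = 0.5 * 271.31 * 817.96 = 110960.3638 J

110960.3638 J


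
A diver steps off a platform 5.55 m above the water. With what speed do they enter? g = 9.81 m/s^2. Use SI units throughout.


v = sqrt(2 * g * h)
v = sqrt(2 * 9.81 * 5.55)
v = sqrt(108.891) = 10.4351 m/s

10.4351 m/s


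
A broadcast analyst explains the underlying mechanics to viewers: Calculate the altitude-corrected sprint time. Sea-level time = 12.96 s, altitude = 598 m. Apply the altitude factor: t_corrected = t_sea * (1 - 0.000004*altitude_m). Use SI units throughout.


Correction factor = 1 - 0.000004 * 598 = 0.997608
t_corrected = t_sea * factor = 12.96 * 0.997608
t_corrected = 12.929 s

12.929 s


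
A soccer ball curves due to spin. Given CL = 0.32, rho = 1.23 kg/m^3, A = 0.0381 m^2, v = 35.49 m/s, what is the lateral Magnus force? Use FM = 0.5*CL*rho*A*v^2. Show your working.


FM = 0.5 * CL * rho * A * v^2
FM = 0.5 * 0.32 * 1.23 * 0.0381 * 35.49^2
v^2 = 1259.5401
FM = 0.5 * 0.32 * 1.23 * 0.0381 * 1259.5401 = 9.4441 N

9.4441 N


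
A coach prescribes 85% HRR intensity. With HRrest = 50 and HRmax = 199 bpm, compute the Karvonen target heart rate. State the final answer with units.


Target = HRrest + pct*(HRmax - HRrest)
Heart rate reserve = HRmax - HRrest = 199 - 50 = 149 bpm
Fraction = 85% = 0.85
Target = 50 + 0.85 * 149
Target = 50 + 126.65 = 176.65 bpm

176.65 bpm


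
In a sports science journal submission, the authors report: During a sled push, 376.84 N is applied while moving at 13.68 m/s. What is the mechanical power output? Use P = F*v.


P = F * v
P = 376.84 * 13.68
P = 5155.1712 W

5155.1712 W


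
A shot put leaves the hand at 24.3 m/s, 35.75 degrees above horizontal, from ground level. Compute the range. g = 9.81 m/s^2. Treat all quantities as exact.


R = v^2 * sin(2*theta) / g
Convert angle to radians: theta = 35.75 deg = 0.624 rad
sin(2*theta) = sin(1.2479) = 0.9483
R = 24.3^2 * 0.9483 / 9.81
R = 590.49 * 0.9483 / 9.81 = 57.0821 m

57.0821 m


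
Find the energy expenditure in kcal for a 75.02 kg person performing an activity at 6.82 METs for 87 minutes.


kcal = MET * mass * time_hr
Convert time: 87 min = 1.45 hr
kcal = 6.82 * 75.02 * 1.45
kcal = 741.8728 kcal

741.8728 kcal


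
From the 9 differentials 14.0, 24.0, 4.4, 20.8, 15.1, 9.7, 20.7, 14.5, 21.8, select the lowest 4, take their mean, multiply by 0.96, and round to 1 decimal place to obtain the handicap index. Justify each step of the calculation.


All differentials: 14.0, 24.0, 4.4, 20.8, 15.1, 9.7, 20.7, 14.5, 21.8
Sorted: 4.4, 9.7, 14.0, 14.5, 15.1, 20.7, 20.8, 21.8, 24.0
Best 4: 4.4, 9.7, 14.0, 14.5
Average of best = 42.6 / 4 = 10.65
Raw index = 10.65 * 0.96 = 10.224
Handicap index = round(10.224, 1) = 10.2

10.2


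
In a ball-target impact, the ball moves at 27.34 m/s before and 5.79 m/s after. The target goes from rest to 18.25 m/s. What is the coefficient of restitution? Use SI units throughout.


e = (v2_after - v1_after) / (v1_before - v2_before)
Numerator = 18.25 - 5.79 = 12.46
Denominator = 27.34 - 0 = 27.34
e = 12.46 / 27.34 = 0.4557

0.4557


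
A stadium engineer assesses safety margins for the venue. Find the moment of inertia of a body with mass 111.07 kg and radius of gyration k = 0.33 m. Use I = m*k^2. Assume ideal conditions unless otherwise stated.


I = m * k^2
I = 111.07 * 0.33^2
I = 111.07 * 0.1089 = 12.0955 kg*m^2

12.0955 kg*m^2


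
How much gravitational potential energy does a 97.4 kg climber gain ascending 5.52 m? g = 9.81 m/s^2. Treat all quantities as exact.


PE = m * g * h
PE = 97.4 * 9.81 * 5.52
PE = 955.494 * 5.52 = 5274.3269 J

5274.3269 J


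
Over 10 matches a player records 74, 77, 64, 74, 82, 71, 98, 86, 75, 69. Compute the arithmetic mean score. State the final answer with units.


Average = sum / n
Sum = 770
Average = 770 / 10 = 77

77


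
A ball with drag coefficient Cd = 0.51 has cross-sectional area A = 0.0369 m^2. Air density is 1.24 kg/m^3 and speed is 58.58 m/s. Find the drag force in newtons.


Fd = 0.5 * Cd * rho * A * v^2
Fd = 0.5 * 0.51 * 1.24 * 0.0369 * 58.58^2
v^2 = 3431.6164
Fd = 0.5 * 0.51 * 1.24 * 0.0369 * 3431.6164 = 40.0393 N

40.0393 N


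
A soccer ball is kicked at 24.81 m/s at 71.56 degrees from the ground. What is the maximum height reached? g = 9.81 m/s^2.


H = (v*sin(theta))^2 / (2*g)
vy = v*sin(theta) = 24.81 * sin(71.56 deg) = 23.5361 m/s
H = vy^2 / (2*g) = 553.9499 / (2*9.81)
H = 553.9499 / 19.62 = 28.2339 m

28.2339 m


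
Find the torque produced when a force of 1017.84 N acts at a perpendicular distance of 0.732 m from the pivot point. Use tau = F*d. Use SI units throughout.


tau = F * d
tau = 1017.84 * 0.732
tau = 745.0589 N*m

745.0589 N*m


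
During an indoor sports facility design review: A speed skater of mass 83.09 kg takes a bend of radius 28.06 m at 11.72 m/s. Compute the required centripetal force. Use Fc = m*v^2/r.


Fc = m * v^2 / r
v^2 = 11.72^2 = 137.3584
Fc = 83.09 * 137.3584 / 28.06
Fc = 11413.1095 / 28.06 = 406.7395 N

406.7395 N


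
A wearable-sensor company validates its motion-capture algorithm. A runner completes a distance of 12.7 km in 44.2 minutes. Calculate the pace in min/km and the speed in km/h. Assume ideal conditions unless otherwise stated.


Pace = time / distance = 44.2 min / 12.7 km = 3.4803 min/km
Speed = distance / time_in_hours = 12.7 / 0.7367 hr
Speed = 17.2398 km/h

3.4803 min/km, 17.2398 km/h


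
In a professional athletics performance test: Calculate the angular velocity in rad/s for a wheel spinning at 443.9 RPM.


omega = RPM * 2 * pi / 60
omega = 443.9 * 2 * 3.14159 / 60
omega = 2789.106 / 60 = 46.4851 rad/s

46.4851 rad/s


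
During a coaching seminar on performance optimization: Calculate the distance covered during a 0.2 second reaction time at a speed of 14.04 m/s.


d = v * t
d = 14.04 * 0.2
d = 2.808 m

2.808 m


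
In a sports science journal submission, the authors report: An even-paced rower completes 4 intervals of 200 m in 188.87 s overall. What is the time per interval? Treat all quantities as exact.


Split time = total_time / n_laps = 188.87 / 4
Split time = 47.2175 s per lap

47.2175 s


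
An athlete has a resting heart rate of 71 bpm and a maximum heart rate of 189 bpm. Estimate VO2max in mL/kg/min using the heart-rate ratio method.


VO2max = 15.3 * HRmax / HRrest
VO2max = 15.3 * 189 / 71
VO2max = 2891.7 / 71 = 40.7282 mL/kg/min

40.7282 mL/kg/min


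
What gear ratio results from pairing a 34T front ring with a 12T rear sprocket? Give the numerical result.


GR = front_teeth / rear_teeth
GR = 34 / 12
GR = 2.8333

2.8333


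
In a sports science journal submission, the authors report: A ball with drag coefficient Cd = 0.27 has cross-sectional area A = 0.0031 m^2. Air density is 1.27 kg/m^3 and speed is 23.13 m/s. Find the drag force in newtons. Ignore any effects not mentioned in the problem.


Fd = 0.5 * Cd * rho * A * v^2
Fd = 0.5 * 0.27 * 1.27 * 0.0031 * 23.13^2
v^2 = 534.9969
Fd = 0.5 * 0.27 * 1.27 * 0.0031 * 534.9969 = 0.2843 N

0.2843 N


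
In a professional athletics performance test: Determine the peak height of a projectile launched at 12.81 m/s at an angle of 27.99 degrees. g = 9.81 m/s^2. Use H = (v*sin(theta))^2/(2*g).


H = (v*sin(theta))^2 / (2*g)
vy = v*sin(theta) = 12.81 * sin(27.99 deg) = 6.012 m/s
H = vy^2 / (2*g) = 36.1436 / (2*9.81)
H = 36.1436 / 19.62 = 1.8422 m

1.8422 m


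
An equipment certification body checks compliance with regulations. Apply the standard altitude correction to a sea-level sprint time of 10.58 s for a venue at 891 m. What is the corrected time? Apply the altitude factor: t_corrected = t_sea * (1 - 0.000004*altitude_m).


Correction factor = 1 - 0.000004 * 891 = 0.996436
t_corrected = t_sea * factor = 10.58 * 0.996436
t_corrected = 10.5423 s

10.5423 s


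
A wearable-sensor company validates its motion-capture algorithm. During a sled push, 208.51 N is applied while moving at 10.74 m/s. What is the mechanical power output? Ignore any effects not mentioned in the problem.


P = F * v
P = 208.51 * 10.74
P = 2239.3974 W

2239.3974 W


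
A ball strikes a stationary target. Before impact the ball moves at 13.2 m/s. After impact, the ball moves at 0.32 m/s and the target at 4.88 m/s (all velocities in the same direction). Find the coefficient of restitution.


e = (v2_after - v1_after) / (v1_before - v2_before)
Numerator = 4.88 - 0.32 = 4.56
Denominator = 13.2 - 0 = 13.2
e = 4.56 / 13.2 = 0.3455

0.3455


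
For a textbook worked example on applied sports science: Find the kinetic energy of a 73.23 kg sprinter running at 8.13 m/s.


KE = 0.5 * m * v^2
KE = 0.5 * 73.23 * 8.13^2
KE = 0.5 * 73.23 * 66.0969 = 2420.138 J

2420.138 J


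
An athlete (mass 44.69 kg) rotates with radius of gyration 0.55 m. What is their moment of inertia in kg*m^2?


I = m * k^2
I = 44.69 * 0.55^2
I = 44.69 * 0.3025 = 13.5187 kg*m^2

13.5187 kg*m^2


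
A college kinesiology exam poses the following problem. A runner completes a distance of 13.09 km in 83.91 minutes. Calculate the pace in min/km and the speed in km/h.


Pace = time / distance = 83.91 min / 13.09 km = 6.4102 min/km
Speed = distance / time_in_hours = 13.09 / 1.3985 hr
Speed = 9.36 km/h

6.4102 min/km, 9.36 km/h


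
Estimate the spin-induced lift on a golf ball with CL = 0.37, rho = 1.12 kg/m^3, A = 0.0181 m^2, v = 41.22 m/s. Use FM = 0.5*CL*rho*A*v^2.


FM = 0.5 * CL * rho * A * v^2
FM = 0.5 * 0.37 * 1.12 * 0.0181 * 41.22^2
v^2 = 1699.0884
FM = 0.5 * 0.37 * 1.12 * 0.0181 * 1699.0884 = 6.3721 N

6.3721 N


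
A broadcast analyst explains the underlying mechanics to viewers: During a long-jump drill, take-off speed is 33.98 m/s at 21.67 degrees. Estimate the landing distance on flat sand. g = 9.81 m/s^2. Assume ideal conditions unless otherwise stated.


R = v^2 * sin(2*theta) / g
Convert angle to radians: theta = 21.67 deg = 0.3782 rad
sin(2*theta) = sin(0.7564) = 0.6863
R = 33.98^2 * 0.6863 / 9.81
R = 1154.6404 * 0.6863 / 9.81 = 80.7808 m

80.7808 m


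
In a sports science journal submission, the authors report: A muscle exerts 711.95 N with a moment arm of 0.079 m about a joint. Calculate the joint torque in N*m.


tau = F * d
tau = 711.95 * 0.079
tau = 56.2441 N*m

56.2441 N*m


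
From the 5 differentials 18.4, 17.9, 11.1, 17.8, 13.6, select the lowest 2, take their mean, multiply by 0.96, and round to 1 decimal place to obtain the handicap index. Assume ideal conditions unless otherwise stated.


All differentials: 18.4, 17.9, 11.1, 17.8, 13.6
Sorted: 11.1, 13.6, 17.8, 17.9, 18.4
Best 2: 11.1, 13.6
Average of best = 24.7 / 2 = 12.35
Raw index = 12.35 * 0.96 = 11.856
Handicap index = round(11.856, 1) = 11.9

11.9


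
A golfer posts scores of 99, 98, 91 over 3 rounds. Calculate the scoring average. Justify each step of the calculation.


Average = sum / n
Sum = 288
Average = 288 / 3 = 96

96


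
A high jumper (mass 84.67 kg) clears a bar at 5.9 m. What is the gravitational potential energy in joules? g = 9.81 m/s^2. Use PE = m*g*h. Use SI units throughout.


PE = m * g * h
PE = 84.67 * 9.81 * 5.9
PE = 830.6127 * 5.9 = 4900.6149 J

4900.6149 J


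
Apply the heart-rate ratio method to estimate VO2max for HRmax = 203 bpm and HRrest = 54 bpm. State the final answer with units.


VO2max = 15.3 * HRmax / HRrest
VO2max = 15.3 * 203 / 54
VO2max = 3105.9 / 54 = 57.5167 mL/kg/min

57.5167 mL/kg/min


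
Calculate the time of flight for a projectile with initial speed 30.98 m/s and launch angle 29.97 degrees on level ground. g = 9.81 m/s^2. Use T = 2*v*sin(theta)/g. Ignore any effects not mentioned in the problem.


T = 2*v*sin(theta)/g
sin(theta) = sin(29.97 deg) = 0.4995
T = 2*30.98*0.4995 / 9.81
T = 30.9519 / 9.81 = 3.1551 s

3.1551 s


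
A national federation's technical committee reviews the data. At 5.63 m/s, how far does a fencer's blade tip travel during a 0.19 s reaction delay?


d = v * t
d = 5.63 * 0.19
d = 1.0697 m

1.0697 m


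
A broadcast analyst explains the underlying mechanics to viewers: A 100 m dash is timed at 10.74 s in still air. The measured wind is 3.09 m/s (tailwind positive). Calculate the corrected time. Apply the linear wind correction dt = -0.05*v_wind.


dt = -0.05 * v_wind = -0.05 * 3.09 = -0.1545 s
t_corrected = t_still + dt = 10.74 + (-0.1545)
t_corrected = 10.5855 s

10.5855 s


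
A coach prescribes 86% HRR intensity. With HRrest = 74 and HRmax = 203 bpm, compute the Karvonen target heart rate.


Target = HRrest + pct*(HRmax - HRrest)
Heart rate reserve = HRmax - HRrest = 203 - 74 = 129 bpm
Fraction = 86% = 0.86
Target = 74 + 0.86 * 129
Target = 74 + 110.94 = 184.94 bpm

184.94 bpm


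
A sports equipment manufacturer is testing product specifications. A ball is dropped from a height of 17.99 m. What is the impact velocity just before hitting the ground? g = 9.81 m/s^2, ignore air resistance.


v = sqrt(2 * g * h)
v = sqrt(2 * 9.81 * 17.99)
v = sqrt(352.9638) = 18.7873 m/s

18.7873 m/s


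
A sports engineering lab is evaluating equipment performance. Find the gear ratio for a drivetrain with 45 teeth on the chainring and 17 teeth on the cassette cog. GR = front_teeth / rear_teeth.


GR = front_teeth / rear_teeth
GR = 45 / 17
GR = 2.6471

2.6471


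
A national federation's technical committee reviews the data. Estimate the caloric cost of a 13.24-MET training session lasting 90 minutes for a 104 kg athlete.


kcal = MET * mass * time_hr
Convert time: 90 min = 1.5 hr
kcal = 13.24 * 104 * 1.5
kcal = 2065.44 kcal

2065.44 kcal


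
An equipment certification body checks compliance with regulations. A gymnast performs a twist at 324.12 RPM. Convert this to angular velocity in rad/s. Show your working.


omega = RPM * 2 * pi / 60
omega = 324.12 * 2 * 3.14159 / 60
omega = 2036.506 / 60 = 33.9418 rad/s

33.9418 rad/s


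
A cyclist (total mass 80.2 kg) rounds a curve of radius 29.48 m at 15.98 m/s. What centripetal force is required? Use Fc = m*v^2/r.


Fc = m * v^2 / r
v^2 = 15.98^2 = 255.3604
Fc = 80.2 * 255.3604 / 29.48
Fc = 20479.9041 / 29.48 = 694.705 N

694.705 N


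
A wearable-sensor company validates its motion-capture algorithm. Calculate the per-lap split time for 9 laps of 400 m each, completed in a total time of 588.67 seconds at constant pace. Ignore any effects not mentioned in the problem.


Split time = total_time / n_laps = 588.67 / 9
Split time = 65.4078 s per lap

65.4078 s


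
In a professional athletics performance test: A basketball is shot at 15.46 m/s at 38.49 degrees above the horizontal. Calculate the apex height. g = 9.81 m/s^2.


H = (v*sin(theta))^2 / (2*g)
vy = v*sin(theta) = 15.46 * sin(38.49 deg) = 9.622 m/s
H = vy^2 / (2*g) = 92.5822 / (2*9.81)
H = 92.5822 / 19.62 = 4.7188 m

4.7188 m


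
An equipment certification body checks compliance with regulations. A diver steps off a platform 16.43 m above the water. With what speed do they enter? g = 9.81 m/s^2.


v = sqrt(2 * g * h)
v = sqrt(2 * 9.81 * 16.43)
v = sqrt(322.3566) = 17.9543 m/s

17.9543 m/s


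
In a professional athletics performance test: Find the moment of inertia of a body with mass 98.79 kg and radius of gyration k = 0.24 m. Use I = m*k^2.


I = m * k^2
I = 98.79 * 0.24^2
I = 98.79 * 0.0576 = 5.6903 kg*m^2

5.6903 kg*m^2


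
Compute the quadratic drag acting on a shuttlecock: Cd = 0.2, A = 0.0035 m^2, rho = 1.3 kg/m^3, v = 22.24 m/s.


Fd = 0.5 * Cd * rho * A * v^2
Fd = 0.5 * 0.2 * 1.3 * 0.0035 * 22.24^2
v^2 = 494.6176
Fd = 0.5 * 0.2 * 1.3 * 0.0035 * 494.6176 = 0.2251 N

0.2251 N


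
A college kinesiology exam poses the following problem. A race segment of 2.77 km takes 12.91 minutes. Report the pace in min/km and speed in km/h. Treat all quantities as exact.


Pace = time / distance = 12.91 min / 2.77 km = 4.6606 min/km
Speed = distance / time_in_hours = 2.77 / 0.2152 hr
Speed = 12.8737 km/h

4.6606 min/km, 12.8737 km/h


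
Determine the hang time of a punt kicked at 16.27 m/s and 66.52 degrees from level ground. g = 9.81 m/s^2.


T = 2*v*sin(theta)/g
sin(theta) = sin(66.52 deg) = 0.9172
T = 2*16.27*0.9172 / 9.81
T = 29.8457 / 9.81 = 3.0424 s

3.0424 s


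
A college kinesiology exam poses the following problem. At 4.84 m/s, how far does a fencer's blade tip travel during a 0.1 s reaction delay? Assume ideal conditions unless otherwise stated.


d = v * t
d = 4.84 * 0.1
d = 0.484 m

0.484 m


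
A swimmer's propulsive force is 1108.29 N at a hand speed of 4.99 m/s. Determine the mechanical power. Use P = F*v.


P = F * v
P = 1108.29 * 4.99
P = 5530.3671 W

5530.3671 W


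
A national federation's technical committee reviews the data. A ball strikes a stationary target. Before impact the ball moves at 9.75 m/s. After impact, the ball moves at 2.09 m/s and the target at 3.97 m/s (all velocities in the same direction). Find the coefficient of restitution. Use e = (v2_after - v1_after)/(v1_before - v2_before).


e = (v2_after - v1_after) / (v1_before - v2_before)
Numerator = 3.97 - 2.09 = 1.88
Denominator = 9.75 - 0 = 9.75
e = 1.88 / 9.75 = 0.1928

0.1928


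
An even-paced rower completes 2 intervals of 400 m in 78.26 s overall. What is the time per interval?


Split time = total_time / n_laps = 78.26 / 2
Split time = 39.13 s per lap

39.13 s


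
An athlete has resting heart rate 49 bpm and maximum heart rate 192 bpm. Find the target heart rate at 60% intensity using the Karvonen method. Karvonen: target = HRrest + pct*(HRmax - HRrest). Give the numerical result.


Target = HRrest + pct*(HRmax - HRrest)
Heart rate reserve = HRmax - HRrest = 192 - 49 = 143 bpm
Fraction = 60% = 0.6
Target = 49 + 0.6 * 143
Target = 49 + 85.8 = 134.8 bpm

134.8 bpm


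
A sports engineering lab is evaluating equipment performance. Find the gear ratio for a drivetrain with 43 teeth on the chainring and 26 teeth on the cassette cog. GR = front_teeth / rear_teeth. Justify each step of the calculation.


GR = front_teeth / rear_teeth
GR = 43 / 26
GR = 1.6538

1.6538


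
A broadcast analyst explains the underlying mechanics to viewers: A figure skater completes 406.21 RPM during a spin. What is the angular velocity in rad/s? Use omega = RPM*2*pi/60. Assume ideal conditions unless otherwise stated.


omega = RPM * 2 * pi / 60
omega = 406.21 * 2 * 3.14159 / 60
omega = 2552.2927 / 60 = 42.5382 rad/s

42.5382 rad/s


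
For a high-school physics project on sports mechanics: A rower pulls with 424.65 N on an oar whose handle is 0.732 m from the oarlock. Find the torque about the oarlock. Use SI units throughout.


tau = F * d
tau = 424.65 * 0.732
tau = 310.8438 N*m

310.8438 N*m


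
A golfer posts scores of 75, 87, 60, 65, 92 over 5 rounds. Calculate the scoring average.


Average = sum / n
Sum = 379
Average = 379 / 5 = 75.8

75.8


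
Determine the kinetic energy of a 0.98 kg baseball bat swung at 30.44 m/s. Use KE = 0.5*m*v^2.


KE = 0.5 * m * v^2
KE = 0.5 * 0.98 * 30.44^2
KE = 0.5 * 0.98 * 926.5936 = 454.0309 J

454.0309 J


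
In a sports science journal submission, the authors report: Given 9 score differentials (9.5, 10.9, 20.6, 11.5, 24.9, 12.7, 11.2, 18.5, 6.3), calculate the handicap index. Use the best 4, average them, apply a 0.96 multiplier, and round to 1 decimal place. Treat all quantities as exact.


All differentials: 9.5, 10.9, 20.6, 11.5, 24.9, 12.7, 11.2, 18.5, 6.3
Sorted: 6.3, 9.5, 10.9, 11.2, 11.5, 12.7, 18.5, 20.6, 24.9
Best 4: 6.3, 9.5, 10.9, 11.2
Average of best = 37.9 / 4 = 9.475
Raw index = 9.475 * 0.96 = 9.096
Handicap index = round(9.096, 1) = 9.1

9.1


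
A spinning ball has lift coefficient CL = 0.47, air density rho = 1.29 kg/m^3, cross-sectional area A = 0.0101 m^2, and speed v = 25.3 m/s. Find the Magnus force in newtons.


FM = 0.5 * CL * rho * A * v^2
FM = 0.5 * 0.47 * 1.29 * 0.0101 * 25.3^2
v^2 = 640.09
FM = 0.5 * 0.47 * 1.29 * 0.0101 * 640.09 = 1.9598 N

1.9598 N


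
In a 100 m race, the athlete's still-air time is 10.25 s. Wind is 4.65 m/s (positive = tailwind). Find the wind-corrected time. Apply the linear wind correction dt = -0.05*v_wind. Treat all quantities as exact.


dt = -0.05 * v_wind = -0.05 * 4.65 = -0.2325 s
t_corrected = t_still + dt = 10.25 + (-0.2325)
t_corrected = 10.0175 s

10.0175 s


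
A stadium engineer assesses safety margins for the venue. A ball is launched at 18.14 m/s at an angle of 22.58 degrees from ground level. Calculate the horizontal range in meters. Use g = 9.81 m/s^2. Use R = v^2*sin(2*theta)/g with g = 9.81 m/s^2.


R = v^2 * sin(2*theta) / g
Convert angle to radians: theta = 22.58 deg = 0.3941 rad
sin(2*theta) = sin(0.7882) = 0.7091
R = 18.14^2 * 0.7091 / 9.81
R = 329.0596 * 0.7091 / 9.81 = 23.7848 m

23.7848 m


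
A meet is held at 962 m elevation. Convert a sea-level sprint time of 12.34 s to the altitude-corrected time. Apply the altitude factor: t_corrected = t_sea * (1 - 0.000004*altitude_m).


Correction factor = 1 - 0.000004 * 962 = 0.996152
t_corrected = t_sea * factor = 12.34 * 0.996152
t_corrected = 12.2925 s

12.2925 s


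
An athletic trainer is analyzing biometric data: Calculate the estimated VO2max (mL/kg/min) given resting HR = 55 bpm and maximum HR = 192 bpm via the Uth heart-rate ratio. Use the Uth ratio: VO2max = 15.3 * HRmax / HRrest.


VO2max = 15.3 * HRmax / HRrest
VO2max = 15.3 * 192 / 55
VO2max = 2937.6 / 55 = 53.4109 mL/kg/min

53.4109 mL/kg/min


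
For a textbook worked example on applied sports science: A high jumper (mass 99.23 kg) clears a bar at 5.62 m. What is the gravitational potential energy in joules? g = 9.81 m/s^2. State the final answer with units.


PE = m * g * h
PE = 99.23 * 9.81 * 5.62
PE = 973.4463 * 5.62 = 5470.7682 J

5470.7682 J


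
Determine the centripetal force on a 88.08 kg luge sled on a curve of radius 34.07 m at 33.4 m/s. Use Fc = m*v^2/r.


Fc = m * v^2 / r
v^2 = 33.4^2 = 1115.56
Fc = 88.08 * 1115.56 / 34.07
Fc = 98258.5248 / 34.07 = 2884.0189 N

2884.0189 N


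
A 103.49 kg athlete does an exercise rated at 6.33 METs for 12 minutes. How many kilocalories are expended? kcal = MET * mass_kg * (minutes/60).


kcal = MET * mass * time_hr
Convert time: 12 min = 0.2 hr
kcal = 6.33 * 103.49 * 0.2
kcal = 131.0183 kcal

131.0183 kcal


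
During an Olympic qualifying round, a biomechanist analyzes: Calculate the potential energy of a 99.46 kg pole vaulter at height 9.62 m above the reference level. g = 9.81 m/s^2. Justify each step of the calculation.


PE = m * g * h
PE = 99.46 * 9.81 * 9.62
PE = 975.7026 * 9.62 = 9386.259 J

9386.259 J


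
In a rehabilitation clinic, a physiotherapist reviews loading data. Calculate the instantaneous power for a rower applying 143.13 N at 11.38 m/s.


P = F * v
P = 143.13 * 11.38
P = 1628.8194 W

1628.8194 W


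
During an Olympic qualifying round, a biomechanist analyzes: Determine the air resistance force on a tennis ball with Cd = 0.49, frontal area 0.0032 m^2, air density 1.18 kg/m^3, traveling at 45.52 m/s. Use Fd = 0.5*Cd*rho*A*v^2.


Fd = 0.5 * Cd * rho * A * v^2
Fd = 0.5 * 0.49 * 1.18 * 0.0032 * 45.52^2
v^2 = 2072.0704
Fd = 0.5 * 0.49 * 1.18 * 0.0032 * 2072.0704 = 1.9169 N

1.9169 N


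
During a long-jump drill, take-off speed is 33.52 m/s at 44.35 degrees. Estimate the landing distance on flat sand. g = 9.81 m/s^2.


R = v^2 * sin(2*theta) / g
Convert angle to radians: theta = 44.35 deg = 0.7741 rad
sin(2*theta) = sin(1.5481) = 0.9997
R = 33.52^2 * 0.9997 / 9.81
R = 1123.5904 * 0.9997 / 9.81 = 114.5057 m

114.5057 m


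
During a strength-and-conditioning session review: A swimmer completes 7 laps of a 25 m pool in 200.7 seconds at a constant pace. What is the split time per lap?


Split time = total_time / n_laps = 200.7 / 7
Split time = 28.6714 s per lap

28.6714 s


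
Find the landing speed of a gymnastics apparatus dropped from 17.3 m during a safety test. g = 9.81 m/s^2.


v = sqrt(2 * g * h)
v = sqrt(2 * 9.81 * 17.3)
v = sqrt(339.426) = 18.4235 m/s

18.4235 m/s


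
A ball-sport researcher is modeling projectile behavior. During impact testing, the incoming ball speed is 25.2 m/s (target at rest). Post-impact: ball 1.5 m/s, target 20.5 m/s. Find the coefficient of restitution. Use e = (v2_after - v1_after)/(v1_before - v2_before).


e = (v2_after - v1_after) / (v1_before - v2_before)
Numerator = 20.5 - 1.5 = 19
Denominator = 25.2 - 0 = 25.2
e = 19 / 25.2 = 0.754

0.754


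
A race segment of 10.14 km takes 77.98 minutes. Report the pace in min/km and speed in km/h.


Pace = time / distance = 77.98 min / 10.14 km = 7.6903 min/km
Speed = distance / time_in_hours = 10.14 / 1.2997 hr
Speed = 7.802 km/h

7.6903 min/km, 7.802 km/h


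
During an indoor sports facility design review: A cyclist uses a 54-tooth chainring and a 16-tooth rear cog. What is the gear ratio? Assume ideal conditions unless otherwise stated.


GR = front_teeth / rear_teeth
GR = 54 / 16
GR = 3.375

3.375


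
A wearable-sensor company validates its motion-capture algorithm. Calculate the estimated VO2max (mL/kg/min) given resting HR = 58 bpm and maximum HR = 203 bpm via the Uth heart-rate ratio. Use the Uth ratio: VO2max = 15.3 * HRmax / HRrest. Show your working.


VO2max = 15.3 * HRmax / HRrest
VO2max = 15.3 * 203 / 58
VO2max = 3105.9 / 58 = 53.55 mL/kg/min

53.55 mL/kg/min


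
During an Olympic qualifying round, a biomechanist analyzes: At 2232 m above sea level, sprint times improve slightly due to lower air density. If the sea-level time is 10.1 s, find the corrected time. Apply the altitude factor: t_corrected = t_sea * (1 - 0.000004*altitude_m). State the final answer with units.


Correction factor = 1 - 0.000004 * 2232 = 0.991072
t_corrected = t_sea * factor = 10.1 * 0.991072
t_corrected = 10.0098 s

10.0098 s


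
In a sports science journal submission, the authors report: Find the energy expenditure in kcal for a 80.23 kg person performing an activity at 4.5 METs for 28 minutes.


kcal = MET * mass * time_hr
Convert time: 28 min = 0.4667 hr
kcal = 4.5 * 80.23 * 0.4667
kcal = 168.483 kcal

168.483 kcal


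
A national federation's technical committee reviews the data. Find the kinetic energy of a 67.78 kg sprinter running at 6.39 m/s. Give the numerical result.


KE = 0.5 * m * v^2
KE = 0.5 * 67.78 * 6.39^2
KE = 0.5 * 67.78 * 40.8321 = 1383.7999 J

1383.7999 J


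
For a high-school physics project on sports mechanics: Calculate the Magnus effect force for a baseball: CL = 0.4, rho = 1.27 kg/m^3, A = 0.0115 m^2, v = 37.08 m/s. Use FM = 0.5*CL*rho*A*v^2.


FM = 0.5 * CL * rho * A * v^2
FM = 0.5 * 0.4 * 1.27 * 0.0115 * 37.08^2
v^2 = 1374.9264
FM = 0.5 * 0.4 * 1.27 * 0.0115 * 1374.9264 = 4.0162 N

4.0162 N


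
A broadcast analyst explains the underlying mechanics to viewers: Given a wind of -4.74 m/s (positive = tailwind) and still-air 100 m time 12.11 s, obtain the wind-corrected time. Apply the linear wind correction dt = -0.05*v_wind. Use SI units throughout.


dt = -0.05 * v_wind = -0.05 * -4.74 = 0.237 s
t_corrected = t_still + dt = 12.11 + (0.237)
t_corrected = 12.347 s

12.347 s


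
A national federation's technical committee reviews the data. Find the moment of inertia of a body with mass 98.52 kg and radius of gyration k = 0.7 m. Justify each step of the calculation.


I = m * k^2
I = 98.52 * 0.7^2
I = 98.52 * 0.49 = 48.2748 kg*m^2

48.2748 kg*m^2


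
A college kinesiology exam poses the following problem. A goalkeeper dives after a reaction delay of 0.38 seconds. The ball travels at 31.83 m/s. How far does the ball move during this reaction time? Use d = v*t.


d = v * t
d = 31.83 * 0.38
d = 12.0954 m

12.0954 m


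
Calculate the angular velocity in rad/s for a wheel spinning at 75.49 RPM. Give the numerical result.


omega = RPM * 2 * pi / 60
omega = 75.49 * 2 * 3.14159 / 60
omega = 474.3177 / 60 = 7.9053 rad/s

7.9053 rad/s


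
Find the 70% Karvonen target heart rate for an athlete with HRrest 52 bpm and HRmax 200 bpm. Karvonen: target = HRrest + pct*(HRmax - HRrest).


Target = HRrest + pct*(HRmax - HRrest)
Heart rate reserve = HRmax - HRrest = 200 - 52 = 148 bpm
Fraction = 70% = 0.7
Target = 52 + 0.7 * 148
Target = 52 + 103.6 = 155.6 bpm

155.6 bpm


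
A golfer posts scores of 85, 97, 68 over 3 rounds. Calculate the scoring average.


Average = sum / n
Sum = 250
Average = 250 / 3 = 83.3333

83.3333


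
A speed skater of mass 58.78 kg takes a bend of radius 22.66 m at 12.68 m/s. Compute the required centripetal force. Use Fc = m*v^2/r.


Fc = m * v^2 / r
v^2 = 12.68^2 = 160.7824
Fc = 58.78 * 160.7824 / 22.66
Fc = 9450.7895 / 22.66 = 417.0693 N

417.0693 N


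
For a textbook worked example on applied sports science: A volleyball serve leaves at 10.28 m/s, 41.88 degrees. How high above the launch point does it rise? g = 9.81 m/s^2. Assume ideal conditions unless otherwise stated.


H = (v*sin(theta))^2 / (2*g)
vy = v*sin(theta) = 10.28 * sin(41.88 deg) = 6.8626 m/s
H = vy^2 / (2*g) = 47.0959 / (2*9.81)
H = 47.0959 / 19.62 = 2.4004 m

2.4004 m


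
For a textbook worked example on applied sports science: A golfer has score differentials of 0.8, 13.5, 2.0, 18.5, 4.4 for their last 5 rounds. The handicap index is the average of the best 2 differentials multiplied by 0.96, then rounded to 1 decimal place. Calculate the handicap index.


All differentials: 0.8, 13.5, 2.0, 18.5, 4.4
Sorted: 0.8, 2.0, 4.4, 13.5, 18.5
Best 2: 0.8, 2.0
Average of best = 2.8 / 2 = 1.4
Raw index = 1.4 * 0.96 = 1.344
Handicap index = round(1.344, 1) = 1.3

1.3


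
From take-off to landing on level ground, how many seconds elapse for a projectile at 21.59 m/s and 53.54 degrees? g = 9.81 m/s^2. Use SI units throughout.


T = 2*v*sin(theta)/g
sin(theta) = sin(53.54 deg) = 0.8043
T = 2*21.59*0.8043 / 9.81
T = 34.7285 / 9.81 = 3.5401 s

3.5401 s


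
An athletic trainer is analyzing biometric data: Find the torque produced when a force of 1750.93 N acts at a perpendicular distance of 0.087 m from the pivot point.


tau = F * d
tau = 1750.93 * 0.087
tau = 152.3309 N*m

152.3309 N*m


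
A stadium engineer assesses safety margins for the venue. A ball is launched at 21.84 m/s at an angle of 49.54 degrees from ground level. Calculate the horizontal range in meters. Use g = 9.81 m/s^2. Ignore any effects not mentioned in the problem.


R = v^2 * sin(2*theta) / g
Convert angle to radians: theta = 49.54 deg = 0.8646 rad
sin(2*theta) = sin(1.7293) = 0.9875
R = 21.84^2 * 0.9875 / 9.81
R = 476.9856 * 0.9875 / 9.81 = 48.0131 m

48.0131 m


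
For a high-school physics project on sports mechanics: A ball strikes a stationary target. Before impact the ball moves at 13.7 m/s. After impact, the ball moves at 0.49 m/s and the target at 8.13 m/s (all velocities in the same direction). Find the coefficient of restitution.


e = (v2_after - v1_after) / (v1_before - v2_before)
Numerator = 8.13 - 0.49 = 7.64
Denominator = 13.7 - 0 = 13.7
e = 7.64 / 13.7 = 0.5577

0.5577


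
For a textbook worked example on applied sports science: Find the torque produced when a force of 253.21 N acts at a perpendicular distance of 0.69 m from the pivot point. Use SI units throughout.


tau = F * d
tau = 253.21 * 0.69
tau = 174.7149 N*m

174.7149 N*m


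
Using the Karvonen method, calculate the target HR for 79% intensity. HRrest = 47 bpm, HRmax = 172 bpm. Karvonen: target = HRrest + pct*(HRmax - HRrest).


Target = HRrest + pct*(HRmax - HRrest)
Heart rate reserve = HRmax - HRrest = 172 - 47 = 125 bpm
Fraction = 79% = 0.79
Target = 47 + 0.79 * 125
Target = 47 + 98.75 = 145.75 bpm

145.75 bpm


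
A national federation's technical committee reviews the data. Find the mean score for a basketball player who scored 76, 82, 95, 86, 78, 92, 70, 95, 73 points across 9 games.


Average = sum / n
Sum = 747
Average = 747 / 9 = 83

83
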